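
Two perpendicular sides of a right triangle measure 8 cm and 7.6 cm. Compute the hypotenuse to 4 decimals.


Shape: right triangle
Legs a = 8 cm, b = 7.6 cm
Formula: c = sqrt(a^2 + b^2)
a^2 = 64, b^2 = 57.76
a^2 + b^2 = 121.76
c = sqrt(121.76)
c = 11.0345
11.0345 cm


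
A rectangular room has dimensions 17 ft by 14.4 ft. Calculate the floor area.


Shape: rectangle
Length l = 17 ft, Width w = 14.4 ft
Formula: A = l * w
A = 17 * 14.4
A = 244.8
244.8 ft^2


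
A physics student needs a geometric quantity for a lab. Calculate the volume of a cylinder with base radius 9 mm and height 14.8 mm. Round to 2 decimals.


Shape: cylinder
Radius r = 9 mm, Height h = 14.8 mm
Formula: V = pi * r^2 * h
r^2 = 81
V = pi * 81 * 14.8
V = 1198.8 * pi
V = 3766.14
3766.14 mm^3


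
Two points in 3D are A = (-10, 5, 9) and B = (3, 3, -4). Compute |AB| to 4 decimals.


3D distance between two points
P1 = (-10, 5, 9), P2 = (3, 3, -4)
Formula: d = sqrt((x2-x1)^2 + (y2-y1)^2 + (z2-z1)^2)
dx = 3 - -10 = 13
dy = 3 - 5 = -2
dz = -4 - 9 = -13
dx^2 + dy^2 + dz^2 = 169 + 4 + 169 = 342
d = sqrt(342)
d = 18.4932
18.4932 units


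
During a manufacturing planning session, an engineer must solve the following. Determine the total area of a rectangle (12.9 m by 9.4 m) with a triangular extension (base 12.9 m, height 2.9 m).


Composite shape: rectangle + triangle
Rectangle area = 12.9 * 9.4 = 121.26
Triangle area = 0.5 * 12.9 * 2.9 = 18.705
Total = 121.26 + 18.705
Total = 139.965
139.965 m^2


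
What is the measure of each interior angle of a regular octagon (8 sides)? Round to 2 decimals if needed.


Shape: regular octagon (8 sides)
Formula: interior angle = (n - 2) * 180 / n
(n - 2) = 6
(n - 2) * 180 = 1080
angle = 1080 / 8
angle = 135
135 degrees


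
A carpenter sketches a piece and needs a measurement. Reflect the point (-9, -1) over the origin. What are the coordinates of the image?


Transformation: reflection
Original point: (-9, -1)
Rule for reflection through the origin: (x, y) -> (-x, -y)
Apply: (-9, -1) -> (9, 1)
(9, 1)


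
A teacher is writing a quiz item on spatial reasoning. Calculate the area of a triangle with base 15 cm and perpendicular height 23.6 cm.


Shape: triangle
Base b = 15 cm, Height h = 23.6 cm
Formula: A = (1/2) * b * h
A = 0.5 * 15 * 23.6
A = 0.5 * 354
A = 177
177 cm^2


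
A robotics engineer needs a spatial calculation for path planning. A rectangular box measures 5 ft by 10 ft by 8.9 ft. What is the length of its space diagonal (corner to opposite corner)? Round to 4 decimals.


Shape: rectangular box (space diagonal)
l = 5 ft, w = 10 ft, h = 8.9 ft
Visualize: the diagonal of the base, then a right triangle with that diagonal and the height.
Formula: d = sqrt(l^2 + w^2 + h^2)
l^2 + w^2 + h^2 = 25 + 100 + 79.21 = 204.21
d = sqrt(204.21)
d = 14.2902
14.2902 ft


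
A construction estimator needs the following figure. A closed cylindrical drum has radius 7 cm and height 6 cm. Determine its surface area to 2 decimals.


Shape: closed cylinder
Radius r = 7 cm, Height h = 6 cm
Formula: SA = 2*pi*r^2 + 2*pi*r*h = 2*pi*r*(r + h)
r + h = 13
2 * r * (r + h) = 2 * 7 * 13 = 182
SA = 182 * pi
SA = 571.77
571.77 cm^2


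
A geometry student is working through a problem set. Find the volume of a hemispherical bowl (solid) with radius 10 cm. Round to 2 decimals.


Shape: hemisphere (half of a sphere)
Radius r = 10 cm
Formula: V = (1/2) * (4/3) * pi * r^3 = (2/3) * pi * r^3
r^3 = 1000
(2/3) * 1000 = 666.666667
V = 666.666667 * pi
V = 2094.4
2094.4 cm^3


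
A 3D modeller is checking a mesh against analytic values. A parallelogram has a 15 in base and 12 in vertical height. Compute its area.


Shape: parallelogram
Base b = 15 in, Height h = 12 in
Formula: A = b * h
A = 15 * 12
A = 180
180 in^2


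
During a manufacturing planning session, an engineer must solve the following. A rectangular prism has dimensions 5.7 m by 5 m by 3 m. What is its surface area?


Shape: rectangular prism
l = 5.7 m, w = 5 m, h = 3 m
Formula: SA = 2(lw + lh + wh)
lw = 28.5, lh = 17.1, wh = 15
lw + lh + wh = 60.6
SA = 2 * 60.6
SA = 121.2
121.2 m^2


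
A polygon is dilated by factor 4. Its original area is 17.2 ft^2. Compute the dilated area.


Linear scale factor k = 4
Original area = 17.2 ft^2
Rule: under a linear scaling by k, areas scale by k^2.
k^2 = 4^2 = 16
New area = 17.2 * 16
New area = 275.2
275.2 ft^2


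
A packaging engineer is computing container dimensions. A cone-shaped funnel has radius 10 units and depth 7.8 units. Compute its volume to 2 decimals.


Shape: cone
Radius r = 10 units, Height h = 7.8 units
Formula: V = (1/3) * pi * r^2 * h
r^2 = 100
pi * r^2 * h = pi * 100 * 7.8 = 780 * pi
V = 780 * pi / 3
V = 816.81
816.81 units^3


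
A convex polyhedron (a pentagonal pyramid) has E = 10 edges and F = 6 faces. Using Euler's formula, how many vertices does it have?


Polyhedron: pentagonal pyramid
Euler's formula for convex polyhedra: V - E + F = 2
Given: E = 10 edges and F = 6 faces
Solve for V:
V = 2 + E - F = 2 + 10 - 6 = 6
6 vertices


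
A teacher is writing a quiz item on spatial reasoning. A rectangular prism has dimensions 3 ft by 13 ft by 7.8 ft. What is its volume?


Shape: rectangular prism
l = 3 ft, w = 13 ft, h = 7.8 ft
Formula: V = l * w * h
V = 3 * 13 * 7.8
V = 39 * 7.8
V = 304.2
304.2 ft^3


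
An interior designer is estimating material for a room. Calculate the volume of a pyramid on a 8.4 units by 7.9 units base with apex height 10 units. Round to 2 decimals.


Shape: rectangular pyramid
Base: 8.4 units x 7.9 units, Height h = 10 units
Formula: V = (1/3) * base_area * h
base_area = 8.4 * 7.9 = 66.36
base_area * h = 66.36 * 10 = 663.6
V = 663.6 / 3
V = 221.2
221.2 units^3


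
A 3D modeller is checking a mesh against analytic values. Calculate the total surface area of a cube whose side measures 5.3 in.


Shape: cube
Side s = 5.3 in
A cube has 6 square faces.
Formula: SA = 6 * s^2
s^2 = 28.09
SA = 6 * 28.09
SA = 168.54
168.54 in^2


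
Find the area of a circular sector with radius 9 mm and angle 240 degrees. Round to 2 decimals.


Shape: circular sector
Radius r = 9 mm, Angle = 240 degrees
Formula: A = (angle/360) * pi * r^2
r^2 = 81
Fraction of circle = 240/360
A = (240/360) * pi * 81
A = 54 * pi
A = 169.65
169.65 mm^2


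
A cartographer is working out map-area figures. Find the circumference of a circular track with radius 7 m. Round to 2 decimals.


Shape: circle
Radius r = 7 m
Formula: C = 2 * pi * r
C = 2 * pi * 7
C = 14 * pi
C = 43.98
43.98 m


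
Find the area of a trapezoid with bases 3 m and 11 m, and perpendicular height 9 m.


Shape: trapezoid
Parallel sides a = 3 m, b = 11 m; Height h = 9 m
Formula: A = (a + b) * h / 2
a + b = 3 + 11 = 14
A = 14 * 9 / 2
A = 126 / 2
A = 63
63 m^2


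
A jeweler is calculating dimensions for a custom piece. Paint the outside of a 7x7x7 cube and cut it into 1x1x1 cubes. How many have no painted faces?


Large cube: 7 x 7 x 7, cut into unit cubes.
n = 7, so n - 2 = 5
Unpainted cubes form the interior (n - 2)^3 block.
(n - 2)^3 = 5^3 = 125
125 unit cubes


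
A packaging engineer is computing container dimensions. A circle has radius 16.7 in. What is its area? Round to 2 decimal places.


Shape: circle
Radius r = 16.7 in
Formula: A = pi * r^2
r^2 = 16.7^2 = 278.89
A = pi * 278.89
A = 876.16
876.16 in^2


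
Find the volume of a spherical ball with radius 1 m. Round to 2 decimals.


Shape: sphere
Radius r = 1 m
Formula: V = (4/3) * pi * r^3
r^3 = 1
(4/3) * 1 = 1.333333
V = 1.333333 * pi
V = 4.19
4.19 m^3


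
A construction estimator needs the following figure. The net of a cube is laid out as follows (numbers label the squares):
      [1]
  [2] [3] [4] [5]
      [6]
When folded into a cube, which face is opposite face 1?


Net: cross layout. Take square 3 as the base (bottom).
Fold the four squares in the horizontal row up around 3: 2 -> left, 4 -> right, 5 wraps to the top.
Fold 1 and 6 up from 3: 1 -> back, 6 -> front.
Opposite pairs are therefore: (1, 6), (2, 4), (3, 5).
Face 1 is opposite face 6.
face 6


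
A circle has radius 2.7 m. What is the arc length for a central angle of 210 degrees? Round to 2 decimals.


Shape: circular arc
Radius r = 2.7 m, Angle = 210 degrees
Formula: L = (angle/360) * 2 * pi * r
2 * pi * r = 5.4 * pi
L = (210/360) * 5.4 * pi
L = 3.15 * pi
L = 9.9
9.9 m


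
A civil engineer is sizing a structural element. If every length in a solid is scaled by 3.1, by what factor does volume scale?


Linear scale factor k = 3.1
Rule: under a linear scaling by k, volumes scale by k^3.
k^3 = 3.1 * 3.1 * 3.1
k^3 = 9.61 * 3.1
k^3 = 29.791
Volume scales by a factor of 29.791.
29.791 (dimensionless)


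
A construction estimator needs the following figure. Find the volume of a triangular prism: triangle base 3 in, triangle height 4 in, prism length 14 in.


Shape: triangular prism
Triangle base = 3 in, triangle height = 4 in, prism length L = 14 in
Formula: V = (1/2 * b * h_tri) * L
Cross-section area = 0.5 * 3 * 4 = 6
V = 6 * 14
V = 84
84 in^3


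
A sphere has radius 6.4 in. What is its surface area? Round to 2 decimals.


Shape: sphere
Radius r = 6.4 in
Formula: SA = 4 * pi * r^2
r^2 = 40.96
SA = 4 * pi * 40.96
SA = 163.84 * pi
SA = 514.72
514.72 in^2


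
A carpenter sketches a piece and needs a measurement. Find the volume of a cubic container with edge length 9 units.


Shape: cube
Side s = 9 units
Formula: V = s^3
V = 9 * 9 * 9
V = 81 * 9
V = 729
729 units^3


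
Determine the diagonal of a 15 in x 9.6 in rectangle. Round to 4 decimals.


Shape: rectangle (diagonal via Pythagoras)
Sides: 15 in and 9.6 in
Formula: d = sqrt(l^2 + w^2)
l^2 = 225, w^2 = 92.16
l^2 + w^2 = 317.16
d = sqrt(317.16)
d = 17.809
17.809 in


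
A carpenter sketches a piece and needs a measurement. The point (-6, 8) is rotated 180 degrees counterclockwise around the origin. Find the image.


Transformation: rotation about the origin
Original point: (-6, 8)
Rule for 180 deg: (x, y) -> (-x, -y)
Apply: (-6, 8) -> (6, -8)
(6, -8)


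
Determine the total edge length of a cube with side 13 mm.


Shape: cube
Side s = 13 mm
A cube has 12 edges, all equal.
Formula: total edge length = 12 * s
Total = 12 * 13
Total = 156
156 mm


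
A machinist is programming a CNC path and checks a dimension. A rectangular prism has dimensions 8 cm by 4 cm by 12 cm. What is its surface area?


Shape: rectangular prism
l = 8 cm, w = 4 cm, h = 12 cm
Formula: SA = 2(lw + lh + wh)
lw = 32, lh = 96, wh = 48
lw + lh + wh = 176
SA = 2 * 176
SA = 352
352 cm^2


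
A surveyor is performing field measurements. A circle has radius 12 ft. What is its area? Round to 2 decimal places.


Shape: circle
Radius r = 12 ft
Formula: A = pi * r^2
r^2 = 12^2 = 144
A = pi * 144
A = 452.39
452.39 ft^2


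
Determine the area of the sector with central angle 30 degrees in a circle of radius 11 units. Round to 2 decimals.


Shape: circular sector
Radius r = 11 units, Angle = 30 degrees
Formula: A = (angle/360) * pi * r^2
r^2 = 121
Fraction of circle = 30/360
A = (30/360) * pi * 121
A = 10.083333 * pi
A = 31.68
31.68 units^2


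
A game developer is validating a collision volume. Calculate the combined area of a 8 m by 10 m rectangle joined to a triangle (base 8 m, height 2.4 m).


Composite shape: rectangle + triangle
Rectangle area = 8 * 10 = 80
Triangle area = 0.5 * 8 * 2.4 = 9.6
Total = 80 + 9.6
Total = 89.6
89.6 m^2


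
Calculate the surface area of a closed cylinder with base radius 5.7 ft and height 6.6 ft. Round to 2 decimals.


Shape: closed cylinder
Radius r = 5.7 ft, Height h = 6.6 ft
Formula: SA = 2*pi*r^2 + 2*pi*r*h = 2*pi*r*(r + h)
r + h = 12.3
2 * r * (r + h) = 2 * 5.7 * 12.3 = 140.22
SA = 140.22 * pi
SA = 440.51
440.51 ft^2


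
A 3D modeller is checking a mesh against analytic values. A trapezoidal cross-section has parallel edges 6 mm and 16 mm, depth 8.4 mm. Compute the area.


Shape: trapezoid
Parallel sides a = 6 mm, b = 16 mm; Height h = 8.4 mm
Formula: A = (a + b) * h / 2
a + b = 6 + 16 = 22
A = 22 * 8.4 / 2
A = 184.8 / 2
A = 92.4
92.4 mm^2


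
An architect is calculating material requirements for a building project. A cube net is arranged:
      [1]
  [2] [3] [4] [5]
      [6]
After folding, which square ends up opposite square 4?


Net: cross layout. Take square 3 as the base (bottom).
Fold the four squares in the horizontal row up around 3: 2 -> left, 4 -> right, 5 wraps to the top.
Fold 1 and 6 up from 3: 1 -> back, 6 -> front.
Opposite pairs are therefore: (1, 6), (2, 4), (3, 5).
Face 4 is opposite face 2.
face 2


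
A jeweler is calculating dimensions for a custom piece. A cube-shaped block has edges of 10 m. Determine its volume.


Shape: cube
Side s = 10 m
Formula: V = s^3
V = 10 * 10 * 10
V = 100 * 10
V = 1000
1000 m^3


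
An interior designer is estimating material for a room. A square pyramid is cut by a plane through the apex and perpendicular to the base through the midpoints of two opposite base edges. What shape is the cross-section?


Solid: square pyramid
Cutting plane: through the apex and perpendicular to the base through the midpoints of two opposite base edges
Visualize the intersection of the plane with the solid's surface.
The boundary of the cut region is a isosceles triangle.
isosceles triangle


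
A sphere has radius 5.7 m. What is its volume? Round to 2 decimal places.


Shape: sphere
Radius r = 5.7 m
Formula: V = (4/3) * pi * r^3
r^3 = 185.193
(4/3) * 185.193 = 246.924
V = 246.924 * pi
V = 775.73
775.73 m^3


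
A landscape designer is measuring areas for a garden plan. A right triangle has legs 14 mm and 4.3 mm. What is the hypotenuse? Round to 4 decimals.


Shape: right triangle
Legs a = 14 mm, b = 4.3 mm
Formula: c = sqrt(a^2 + b^2)
a^2 = 196, b^2 = 18.49
a^2 + b^2 = 214.49
c = sqrt(214.49)
c = 14.6455
14.6455 mm


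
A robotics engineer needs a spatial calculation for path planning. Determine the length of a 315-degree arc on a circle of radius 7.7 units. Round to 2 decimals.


Shape: circular arc
Radius r = 7.7 units, Angle = 315 degrees
Formula: L = (angle/360) * 2 * pi * r
2 * pi * r = 15.4 * pi
L = (315/360) * 15.4 * pi
L = 13.475 * pi
L = 42.33
42.33 units


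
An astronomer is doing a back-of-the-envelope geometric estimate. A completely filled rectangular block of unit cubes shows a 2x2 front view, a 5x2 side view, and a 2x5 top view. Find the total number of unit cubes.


Orthographic views of a solid rectangular block:
Front view 2 x 2 -> length = 2, height = 2
Side view 5 x 2 -> width = 5, height = 2 (consistent)
Top view 2 x 5 -> confirms length = 2, width = 5
The block is 2 x 5 x 2.
Total unit cubes = 2 * 5 * 2 = 20
20 unit cubes


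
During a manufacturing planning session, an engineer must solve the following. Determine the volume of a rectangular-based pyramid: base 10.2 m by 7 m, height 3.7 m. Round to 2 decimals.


Shape: rectangular pyramid
Base: 10.2 m x 7 m, Height h = 3.7 m
Formula: V = (1/3) * base_area * h
base_area = 10.2 * 7 = 71.4
base_area * h = 71.4 * 3.7 = 264.18
V = 264.18 / 3
V = 88.06
88.06 m^3


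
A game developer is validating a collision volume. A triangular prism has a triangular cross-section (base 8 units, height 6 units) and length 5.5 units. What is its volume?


Shape: triangular prism
Triangle base = 8 units, triangle height = 6 units, prism length L = 5.5 units
Formula: V = (1/2 * b * h_tri) * L
Cross-section area = 0.5 * 8 * 6 = 24
V = 24 * 5.5
V = 132
132 units^3


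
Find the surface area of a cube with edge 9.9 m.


Shape: cube
Side s = 9.9 m
A cube has 6 square faces.
Formula: SA = 6 * s^2
s^2 = 98.01
SA = 6 * 98.01
SA = 588.06
588.06 m^2


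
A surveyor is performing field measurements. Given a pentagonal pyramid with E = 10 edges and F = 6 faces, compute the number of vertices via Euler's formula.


Polyhedron: pentagonal pyramid
Euler's formula for convex polyhedra: V - E + F = 2
Given: E = 10 edges and F = 6 faces
Solve for V:
V = 2 + E - F = 2 + 10 - 6 = 6
6 vertices


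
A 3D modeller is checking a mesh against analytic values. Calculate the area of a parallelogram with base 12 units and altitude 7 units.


Shape: parallelogram
Base b = 12 units, Height h = 7 units
Formula: A = b * h
A = 12 * 7
A = 84
84 units^2


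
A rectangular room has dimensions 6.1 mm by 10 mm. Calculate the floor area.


Shape: rectangle
Length l = 6.1 mm, Width w = 10 mm
Formula: A = l * w
A = 6.1 * 10
A = 61
61 mm^2


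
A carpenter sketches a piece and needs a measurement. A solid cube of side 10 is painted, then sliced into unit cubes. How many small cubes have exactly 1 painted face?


Large cube: 10 x 10 x 10, cut into unit cubes.
n = 10, so n - 2 = 8
Cubes with 1 painted face lie in the interior of each face.
A cube has 6 faces; each contributes (n - 2)^2 = 64 such cubes.
Count = 6 * 64 = 384
384 unit cubes


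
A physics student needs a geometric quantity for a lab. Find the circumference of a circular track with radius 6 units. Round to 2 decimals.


Shape: circle
Radius r = 6 units
Formula: C = 2 * pi * r
C = 2 * pi * 6
C = 12 * pi
C = 37.7
37.7 units


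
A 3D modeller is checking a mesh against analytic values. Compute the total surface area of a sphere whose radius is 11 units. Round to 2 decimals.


Shape: sphere
Radius r = 11 units
Formula: SA = 4 * pi * r^2
r^2 = 121
SA = 4 * pi * 121
SA = 484 * pi
SA = 1520.53
1520.53 units^2


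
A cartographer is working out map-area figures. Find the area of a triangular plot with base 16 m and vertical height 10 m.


Shape: triangle
Base b = 16 m, Height h = 10 m
Formula: A = (1/2) * b * h
A = 0.5 * 16 * 10
A = 0.5 * 160
A = 80
80 m^2


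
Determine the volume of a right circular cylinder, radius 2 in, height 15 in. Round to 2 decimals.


Shape: cylinder
Radius r = 2 in, Height h = 15 in
Formula: V = pi * r^2 * h
r^2 = 4
V = pi * 4 * 15
V = 60 * pi
V = 188.5
188.5 in^3


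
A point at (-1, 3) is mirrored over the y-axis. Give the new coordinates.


Transformation: reflection
Original point: (-1, 3)
Rule for reflection over the y-axis: (x, y) -> (-x, y)
Apply: (-1, 3) -> (1, 3)
(1, 3)


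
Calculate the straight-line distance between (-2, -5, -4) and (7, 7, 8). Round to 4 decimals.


3D distance between two points
P1 = (-2, -5, -4), P2 = (7, 7, 8)
Formula: d = sqrt((x2-x1)^2 + (y2-y1)^2 + (z2-z1)^2)
dx = 7 - -2 = 9
dy = 7 - -5 = 12
dz = 8 - -4 = 12
dx^2 + dy^2 + dz^2 = 81 + 144 + 144 = 369
d = sqrt(369)
d = 19.2094
19.2094 units


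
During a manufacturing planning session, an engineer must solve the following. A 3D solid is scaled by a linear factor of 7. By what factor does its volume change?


Linear scale factor k = 7
Rule: under a linear scaling by k, volumes scale by k^3.
k^3 = 7 * 7 * 7
k^3 = 49 * 7
k^3 = 343
Volume scales by a factor of 343.
343 (dimensionless)


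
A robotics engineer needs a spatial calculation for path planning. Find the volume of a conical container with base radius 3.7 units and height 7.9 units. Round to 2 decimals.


Shape: cone
Radius r = 3.7 units, Height h = 7.9 units
Formula: V = (1/3) * pi * r^2 * h
r^2 = 13.69
pi * r^2 * h = pi * 13.69 * 7.9 = 108.151 * pi
V = 108.151 * pi / 3
V = 113.26
113.26 units^3


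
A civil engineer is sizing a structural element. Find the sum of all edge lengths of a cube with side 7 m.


Shape: cube
Side s = 7 m
A cube has 12 edges, all equal.
Formula: total edge length = 12 * s
Total = 12 * 7
Total = 84
84 m


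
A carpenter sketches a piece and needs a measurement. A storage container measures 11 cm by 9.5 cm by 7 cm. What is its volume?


Shape: rectangular prism
l = 11 cm, w = 9.5 cm, h = 7 cm
Formula: V = l * w * h
V = 11 * 9.5 * 7
V = 104.5 * 7
V = 731.5
731.5 cm^3


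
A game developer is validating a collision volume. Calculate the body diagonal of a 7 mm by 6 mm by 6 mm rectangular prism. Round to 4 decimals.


Shape: rectangular box (space diagonal)
l = 7 mm, w = 6 mm, h = 6 mm
Visualize: the diagonal of the base, then a right triangle with that diagonal and the height.
Formula: d = sqrt(l^2 + w^2 + h^2)
l^2 + w^2 + h^2 = 49 + 36 + 36 = 121
d = sqrt(121)
d = 11.0
11 mm


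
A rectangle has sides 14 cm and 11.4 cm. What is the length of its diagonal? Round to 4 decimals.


Shape: rectangle (diagonal via Pythagoras)
Sides: 14 cm and 11.4 cm
Formula: d = sqrt(l^2 + w^2)
l^2 = 196, w^2 = 129.96
l^2 + w^2 = 325.96
d = sqrt(325.96)
d = 18.0544
18.0544 cm


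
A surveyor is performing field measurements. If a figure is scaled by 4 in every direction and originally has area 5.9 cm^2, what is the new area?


Linear scale factor k = 4
Original area = 5.9 cm^2
Rule: under a linear scaling by k, areas scale by k^2.
k^2 = 4^2 = 16
New area = 5.9 * 16
New area = 94.4
94.4 cm^2


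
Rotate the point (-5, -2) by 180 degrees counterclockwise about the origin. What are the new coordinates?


Transformation: rotation about the origin
Original point: (-5, -2)
Rule for 180 deg: (x, y) -> (-x, -y)
Apply: (-5, -2) -> (5, 2)
(5, 2)


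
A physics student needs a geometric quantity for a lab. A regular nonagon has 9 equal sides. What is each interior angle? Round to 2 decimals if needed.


Shape: regular nonagon (9 sides)
Formula: interior angle = (n - 2) * 180 / n
(n - 2) = 7
(n - 2) * 180 = 1260
angle = 1260 / 9
angle = 140
140 degrees


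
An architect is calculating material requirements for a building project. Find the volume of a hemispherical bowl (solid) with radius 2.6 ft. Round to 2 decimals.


Shape: hemisphere (half of a sphere)
Radius r = 2.6 ft
Formula: V = (1/2) * (4/3) * pi * r^3 = (2/3) * pi * r^3
r^3 = 17.576
(2/3) * 17.576 = 11.717333
V = 11.717333 * pi
V = 36.81
36.81 ft^3


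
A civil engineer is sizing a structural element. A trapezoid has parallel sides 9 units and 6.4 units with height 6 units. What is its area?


Shape: trapezoid
Parallel sides a = 9 units, b = 6.4 units; Height h = 6 units
Formula: A = (a + b) * h / 2
a + b = 9 + 6.4 = 15.4
A = 15.4 * 6 / 2
A = 92.4 / 2
A = 46.2
46.2 units^2


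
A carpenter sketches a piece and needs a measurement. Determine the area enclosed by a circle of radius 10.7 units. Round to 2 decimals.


Shape: circle
Radius r = 10.7 units
Formula: A = pi * r^2
r^2 = 10.7^2 = 114.49
A = pi * 114.49
A = 359.68
359.68 units^2


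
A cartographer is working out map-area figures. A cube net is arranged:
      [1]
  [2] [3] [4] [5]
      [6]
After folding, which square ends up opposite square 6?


Net: cross layout. Take square 3 as the base (bottom).
Fold the four squares in the horizontal row up around 3: 2 -> left, 4 -> right, 5 wraps to the top.
Fold 1 and 6 up from 3: 1 -> back, 6 -> front.
Opposite pairs are therefore: (1, 6), (2, 4), (3, 5).
Face 6 is opposite face 1.
face 1


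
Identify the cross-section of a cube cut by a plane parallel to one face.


Solid: cube
Cutting plane: parallel to one face
Visualize the intersection of the plane with the solid's surface.
The boundary of the cut region is a square.
square


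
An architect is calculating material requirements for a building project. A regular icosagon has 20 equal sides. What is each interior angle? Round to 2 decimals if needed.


Shape: regular icosagon (20 sides)
Formula: interior angle = (n - 2) * 180 / n
(n - 2) = 18
(n - 2) * 180 = 3240
angle = 3240 / 20
angle = 162
162 degrees


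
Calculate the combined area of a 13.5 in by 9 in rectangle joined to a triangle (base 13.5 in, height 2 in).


Composite shape: rectangle + triangle
Rectangle area = 13.5 * 9 = 121.5
Triangle area = 0.5 * 13.5 * 2 = 13.5
Total = 121.5 + 13.5
Total = 135
135 in^2


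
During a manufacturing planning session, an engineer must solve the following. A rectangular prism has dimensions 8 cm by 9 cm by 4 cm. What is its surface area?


Shape: rectangular prism
l = 8 cm, w = 9 cm, h = 4 cm
Formula: SA = 2(lw + lh + wh)
lw = 72, lh = 32, wh = 36
lw + lh + wh = 140
SA = 2 * 140
SA = 280
280 cm^2


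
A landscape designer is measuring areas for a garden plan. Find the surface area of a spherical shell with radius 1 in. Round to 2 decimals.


Shape: sphere
Radius r = 1 in
Formula: SA = 4 * pi * r^2
r^2 = 1
SA = 4 * pi * 1
SA = 4 * pi
SA = 12.57
12.57 in^2


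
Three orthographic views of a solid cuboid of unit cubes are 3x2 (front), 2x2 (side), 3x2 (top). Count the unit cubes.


Orthographic views of a solid rectangular block:
Front view 3 x 2 -> length = 3, height = 2
Side view 2 x 2 -> width = 2, height = 2 (consistent)
Top view 3 x 2 -> confirms length = 3, width = 2
The block is 3 x 2 x 2.
Total unit cubes = 3 * 2 * 2 = 12
12 unit cubes


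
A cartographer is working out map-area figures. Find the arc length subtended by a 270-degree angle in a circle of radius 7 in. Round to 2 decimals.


Shape: circular arc
Radius r = 7 in, Angle = 270 degrees
Formula: L = (angle/360) * 2 * pi * r
2 * pi * r = 14 * pi
L = (270/360) * 14 * pi
L = 10.5 * pi
L = 32.99
32.99 in


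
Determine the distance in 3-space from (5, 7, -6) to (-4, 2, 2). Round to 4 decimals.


3D distance between two points
P1 = (5, 7, -6), P2 = (-4, 2, 2)
Formula: d = sqrt((x2-x1)^2 + (y2-y1)^2 + (z2-z1)^2)
dx = -4 - 5 = -9
dy = 2 - 7 = -5
dz = 2 - -6 = 8
dx^2 + dy^2 + dz^2 = 81 + 25 + 64 = 170
d = sqrt(170)
d = 13.0384
13.0384 units


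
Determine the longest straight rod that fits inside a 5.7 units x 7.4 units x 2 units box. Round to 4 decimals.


Shape: rectangular box (space diagonal)
l = 5.7 units, w = 7.4 units, h = 2 units
Visualize: the diagonal of the base, then a right triangle with that diagonal and the height.
Formula: d = sqrt(l^2 + w^2 + h^2)
l^2 + w^2 + h^2 = 32.49 + 54.76 + 4 = 91.25
d = sqrt(91.25)
d = 9.5525
9.5525 units


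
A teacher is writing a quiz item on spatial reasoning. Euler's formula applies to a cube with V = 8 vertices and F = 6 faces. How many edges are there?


Polyhedron: cube
Euler's formula for convex polyhedra: V - E + F = 2
Given: V = 8 vertices and F = 6 faces
Solve for E:
E = V + F - 2 = 8 + 6 - 2 = 12
12 edges


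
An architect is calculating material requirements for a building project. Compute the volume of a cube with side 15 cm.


Shape: cube
Side s = 15 cm
Formula: V = s^3
V = 15 * 15 * 15
V = 225 * 15
V = 3375
3375 cm^3


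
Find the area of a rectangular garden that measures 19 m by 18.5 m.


Shape: rectangle
Length l = 19 m, Width w = 18.5 m
Formula: A = l * w
A = 19 * 18.5
A = 351.5
351.5 m^2


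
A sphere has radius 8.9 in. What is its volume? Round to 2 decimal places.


Shape: sphere
Radius r = 8.9 in
Formula: V = (4/3) * pi * r^3
r^3 = 704.969
(4/3) * 704.969 = 939.958667
V = 939.958667 * pi
V = 2952.97
2952.97 in^3


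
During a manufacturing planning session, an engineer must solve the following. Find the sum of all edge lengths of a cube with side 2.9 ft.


Shape: cube
Side s = 2.9 ft
A cube has 12 edges, all equal.
Formula: total edge length = 12 * s
Total = 12 * 2.9
Total = 34.8
34.8 ft


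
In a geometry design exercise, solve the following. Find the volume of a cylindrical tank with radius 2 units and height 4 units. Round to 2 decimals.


Shape: cylinder
Radius r = 2 units, Height h = 4 units
Formula: V = pi * r^2 * h
r^2 = 4
V = pi * 4 * 4
V = 16 * pi
V = 50.27
50.27 units^3


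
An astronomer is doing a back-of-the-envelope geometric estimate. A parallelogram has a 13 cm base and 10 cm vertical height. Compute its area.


Shape: parallelogram
Base b = 13 cm, Height h = 10 cm
Formula: A = b * h
A = 13 * 10
A = 130
130 cm^2


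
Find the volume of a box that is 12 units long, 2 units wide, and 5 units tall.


Shape: rectangular prism
l = 12 units, w = 2 units, h = 5 units
Formula: V = l * w * h
V = 12 * 2 * 5
V = 24 * 5
V = 120
120 units^3


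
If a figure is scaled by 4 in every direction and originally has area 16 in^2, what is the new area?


Linear scale factor k = 4
Original area = 16 in^2
Rule: under a linear scaling by k, areas scale by k^2.
k^2 = 4^2 = 16
New area = 16 * 16
New area = 256
256 in^2


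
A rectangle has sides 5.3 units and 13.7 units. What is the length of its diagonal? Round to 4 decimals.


Shape: rectangle (diagonal via Pythagoras)
Sides: 5.3 units and 13.7 units
Formula: d = sqrt(l^2 + w^2)
l^2 = 28.09, w^2 = 187.69
l^2 + w^2 = 215.78
d = sqrt(215.78)
d = 14.6895
14.6895 units


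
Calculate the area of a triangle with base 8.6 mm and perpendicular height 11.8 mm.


Shape: triangle
Base b = 8.6 mm, Height h = 11.8 mm
Formula: A = (1/2) * b * h
A = 0.5 * 8.6 * 11.8
A = 0.5 * 101.48
A = 50.74
50.74 mm^2


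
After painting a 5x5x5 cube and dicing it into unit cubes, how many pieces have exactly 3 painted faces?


Large cube: 5 x 5 x 5, cut into unit cubes.
Cubes with 3 painted faces are at the corners. A cube always has 8 corners.
Count = 8
8 unit cubes


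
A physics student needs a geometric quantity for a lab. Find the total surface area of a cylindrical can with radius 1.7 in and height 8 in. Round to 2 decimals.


Shape: closed cylinder
Radius r = 1.7 in, Height h = 8 in
Formula: SA = 2*pi*r^2 + 2*pi*r*h = 2*pi*r*(r + h)
r + h = 9.7
2 * r * (r + h) = 2 * 1.7 * 9.7 = 32.98
SA = 32.98 * pi
SA = 103.61
103.61 in^2


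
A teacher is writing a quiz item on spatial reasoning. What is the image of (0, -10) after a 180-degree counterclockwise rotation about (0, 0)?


Transformation: rotation about the origin
Original point: (0, -10)
Rule for 180 deg: (x, y) -> (-x, -y)
Apply: (0, -10) -> (0, 10)
(0, 10)


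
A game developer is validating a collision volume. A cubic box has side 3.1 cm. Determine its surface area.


Shape: cube
Side s = 3.1 cm
A cube has 6 square faces.
Formula: SA = 6 * s^2
s^2 = 9.61
SA = 6 * 9.61
SA = 57.66
57.66 cm^2


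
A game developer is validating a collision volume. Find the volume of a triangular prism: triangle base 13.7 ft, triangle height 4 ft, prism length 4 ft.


Shape: triangular prism
Triangle base = 13.7 ft, triangle height = 4 ft, prism length L = 4 ft
Formula: V = (1/2 * b * h_tri) * L
Cross-section area = 0.5 * 13.7 * 4 = 27.4
V = 27.4 * 4
V = 109.6
109.6 ft^3


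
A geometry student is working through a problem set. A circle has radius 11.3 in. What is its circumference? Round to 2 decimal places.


Shape: circle
Radius r = 11.3 in
Formula: C = 2 * pi * r
C = 2 * pi * 11.3
C = 22.6 * pi
C = 71
71 in


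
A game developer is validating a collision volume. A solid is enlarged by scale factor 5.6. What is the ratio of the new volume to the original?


Linear scale factor k = 5.6
Rule: under a linear scaling by k, volumes scale by k^3.
k^3 = 5.6 * 5.6 * 5.6
k^3 = 31.36 * 5.6
k^3 = 175.616
Volume scales by a factor of 175.616.
175.616 (dimensionless)


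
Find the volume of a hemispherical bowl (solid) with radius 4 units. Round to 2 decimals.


Shape: hemisphere (half of a sphere)
Radius r = 4 units
Formula: V = (1/2) * (4/3) * pi * r^3 = (2/3) * pi * r^3
r^3 = 64
(2/3) * 64 = 42.666667
V = 42.666667 * pi
V = 134.04
134.04 units^3


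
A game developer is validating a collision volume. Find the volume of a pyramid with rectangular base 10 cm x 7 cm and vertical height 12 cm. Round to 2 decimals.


Shape: rectangular pyramid
Base: 10 cm x 7 cm, Height h = 12 cm
Formula: V = (1/3) * base_area * h
base_area = 10 * 7 = 70
base_area * h = 70 * 12 = 840
V = 840 / 3
V = 280
280 cm^3


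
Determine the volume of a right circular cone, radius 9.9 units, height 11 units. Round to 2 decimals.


Shape: cone
Radius r = 9.9 units, Height h = 11 units
Formula: V = (1/3) * pi * r^2 * h
r^2 = 98.01
pi * r^2 * h = pi * 98.01 * 11 = 1078.11 * pi
V = 1078.11 * pi / 3
V = 1128.99
1128.99 units^3


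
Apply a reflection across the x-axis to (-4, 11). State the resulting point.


Transformation: reflection
Original point: (-4, 11)
Rule for reflection over the x-axis: (x, y) -> (x, -y)
Apply: (-4, 11) -> (-4, -11)
(-4, -11)


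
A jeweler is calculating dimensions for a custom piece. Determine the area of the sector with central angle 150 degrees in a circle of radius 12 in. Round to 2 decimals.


Shape: circular sector
Radius r = 12 in, Angle = 150 degrees
Formula: A = (angle/360) * pi * r^2
r^2 = 144
Fraction of circle = 150/360
A = (150/360) * pi * 144
A = 60 * pi
A = 188.5
188.5 in^2


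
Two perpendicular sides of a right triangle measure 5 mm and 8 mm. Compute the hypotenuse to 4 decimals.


Shape: right triangle
Legs a = 5 mm, b = 8 mm
Formula: c = sqrt(a^2 + b^2)
a^2 = 25, b^2 = 64
a^2 + b^2 = 89
c = sqrt(89)
c = 9.434
9.434 mm


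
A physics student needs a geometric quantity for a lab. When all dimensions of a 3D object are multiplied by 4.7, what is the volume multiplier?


Linear scale factor k = 4.7
Rule: under a linear scaling by k, volumes scale by k^3.
k^3 = 4.7 * 4.7 * 4.7
k^3 = 22.09 * 4.7
k^3 = 103.823
Volume scales by a factor of 103.823.
103.823 (dimensionless)


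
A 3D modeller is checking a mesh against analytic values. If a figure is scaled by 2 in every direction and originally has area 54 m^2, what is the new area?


Linear scale factor k = 2
Original area = 54 m^2
Rule: under a linear scaling by k, areas scale by k^2.
k^2 = 2^2 = 4
New area = 54 * 4
New area = 216
216 m^2


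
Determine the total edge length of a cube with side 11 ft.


Shape: cube
Side s = 11 ft
A cube has 12 edges, all equal.
Formula: total edge length = 12 * s
Total = 12 * 11
Total = 132
132 ft


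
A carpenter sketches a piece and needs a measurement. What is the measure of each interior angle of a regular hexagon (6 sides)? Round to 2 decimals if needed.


Shape: regular hexagon (6 sides)
Formula: interior angle = (n - 2) * 180 / n
(n - 2) = 4
(n - 2) * 180 = 720
angle = 720 / 6
angle = 120
120 degrees


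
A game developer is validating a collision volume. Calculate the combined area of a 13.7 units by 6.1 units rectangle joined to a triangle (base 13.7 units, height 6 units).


Composite shape: rectangle + triangle
Rectangle area = 13.7 * 6.1 = 83.57
Triangle area = 0.5 * 13.7 * 6 = 41.1
Total = 83.57 + 41.1
Total = 124.67
124.67 units^2


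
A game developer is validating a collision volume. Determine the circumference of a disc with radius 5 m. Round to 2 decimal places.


Shape: circle
Radius r = 5 m
Formula: C = 2 * pi * r
C = 2 * pi * 5
C = 10 * pi
C = 31.42
31.42 m


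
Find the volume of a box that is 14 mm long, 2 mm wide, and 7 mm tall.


Shape: rectangular prism
l = 14 mm, w = 2 mm, h = 7 mm
Formula: V = l * w * h
V = 14 * 2 * 7
V = 28 * 7
V = 196
196 mm^3


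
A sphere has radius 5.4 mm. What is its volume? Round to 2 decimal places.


Shape: sphere
Radius r = 5.4 mm
Formula: V = (4/3) * pi * r^3
r^3 = 157.464
(4/3) * 157.464 = 209.952
V = 209.952 * pi
V = 659.58
659.58 mm^3


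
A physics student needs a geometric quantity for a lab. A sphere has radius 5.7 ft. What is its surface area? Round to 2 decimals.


Shape: sphere
Radius r = 5.7 ft
Formula: SA = 4 * pi * r^2
r^2 = 32.49
SA = 4 * pi * 32.49
SA = 129.96 * pi
SA = 408.28
408.28 ft^2


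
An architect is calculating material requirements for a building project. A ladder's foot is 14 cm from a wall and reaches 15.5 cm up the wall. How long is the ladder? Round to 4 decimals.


Shape: right triangle
Legs a = 14 cm, b = 15.5 cm
Formula: c = sqrt(a^2 + b^2)
a^2 = 196, b^2 = 240.25
a^2 + b^2 = 436.25
c = sqrt(436.25)
c = 20.8866
20.8866 cm


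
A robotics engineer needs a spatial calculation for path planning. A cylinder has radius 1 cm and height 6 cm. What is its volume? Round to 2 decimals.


Shape: cylinder
Radius r = 1 cm, Height h = 6 cm
Formula: V = pi * r^2 * h
r^2 = 1
V = pi * 1 * 6
V = 6 * pi
V = 18.85
18.85 cm^3


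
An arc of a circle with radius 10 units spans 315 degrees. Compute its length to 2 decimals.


Shape: circular arc
Radius r = 10 units, Angle = 315 degrees
Formula: L = (angle/360) * 2 * pi * r
2 * pi * r = 20 * pi
L = (315/360) * 20 * pi
L = 17.5 * pi
L = 54.98
54.98 units


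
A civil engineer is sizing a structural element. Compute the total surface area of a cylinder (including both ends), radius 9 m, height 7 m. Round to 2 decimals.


Shape: closed cylinder
Radius r = 9 m, Height h = 7 m
Formula: SA = 2*pi*r^2 + 2*pi*r*h = 2*pi*r*(r + h)
r + h = 16
2 * r * (r + h) = 2 * 9 * 16 = 288
SA = 288 * pi
SA = 904.78
904.78 m^2


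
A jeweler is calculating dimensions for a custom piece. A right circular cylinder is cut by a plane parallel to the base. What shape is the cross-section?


Solid: right circular cylinder
Cutting plane: parallel to the base
Visualize the intersection of the plane with the solid's surface.
The boundary of the cut region is a circle.
circle


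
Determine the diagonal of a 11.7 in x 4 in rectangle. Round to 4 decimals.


Shape: rectangle (diagonal via Pythagoras)
Sides: 11.7 in and 4 in
Formula: d = sqrt(l^2 + w^2)
l^2 = 136.89, w^2 = 16
l^2 + w^2 = 152.89
d = sqrt(152.89)
d = 12.3649
12.3649 in


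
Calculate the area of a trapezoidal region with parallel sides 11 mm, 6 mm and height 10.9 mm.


Shape: trapezoid
Parallel sides a = 11 mm, b = 6 mm; Height h = 10.9 mm
Formula: A = (a + b) * h / 2
a + b = 11 + 6 = 17
A = 17 * 10.9 / 2
A = 185.3 / 2
A = 92.65
92.65 mm^2


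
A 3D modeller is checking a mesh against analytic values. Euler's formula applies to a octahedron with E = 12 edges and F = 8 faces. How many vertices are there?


Polyhedron: octahedron
Euler's formula for convex polyhedra: V - E + F = 2
Given: E = 12 edges and F = 8 faces
Solve for V:
V = 2 + E - F = 2 + 12 - 8 = 6
6 vertices


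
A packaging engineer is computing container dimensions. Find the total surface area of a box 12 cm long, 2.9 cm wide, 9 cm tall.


Shape: rectangular prism
l = 12 cm, w = 2.9 cm, h = 9 cm
Formula: SA = 2(lw + lh + wh)
lw = 34.8, lh = 108, wh = 26.1
lw + lh + wh = 168.9
SA = 2 * 168.9
SA = 337.8
337.8 cm^2


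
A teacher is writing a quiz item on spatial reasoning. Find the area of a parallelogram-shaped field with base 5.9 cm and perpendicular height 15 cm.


Shape: parallelogram
Base b = 5.9 cm, Height h = 15 cm
Formula: A = b * h
A = 5.9 * 15
A = 88.5
88.5 cm^2


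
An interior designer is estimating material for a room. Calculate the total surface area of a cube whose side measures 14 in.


Shape: cube
Side s = 14 in
A cube has 6 square faces.
Formula: SA = 6 * s^2
s^2 = 196
SA = 6 * 196
SA = 1176
1176 in^2


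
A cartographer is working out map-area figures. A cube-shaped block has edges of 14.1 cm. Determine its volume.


Shape: cube
Side s = 14.1 cm
Formula: V = s^3
V = 14.1 * 14.1 * 14.1
V = 198.81 * 14.1
V = 2803.221
2803.221 cm^3


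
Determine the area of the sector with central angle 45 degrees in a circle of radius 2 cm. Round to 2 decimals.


Shape: circular sector
Radius r = 2 cm, Angle = 45 degrees
Formula: A = (angle/360) * pi * r^2
r^2 = 4
Fraction of circle = 45/360
A = (45/360) * pi * 4
A = 0.5 * pi
A = 1.57
1.57 cm^2


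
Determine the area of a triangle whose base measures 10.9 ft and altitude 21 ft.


Shape: triangle
Base b = 10.9 ft, Height h = 21 ft
Formula: A = (1/2) * b * h
A = 0.5 * 10.9 * 21
A = 0.5 * 228.9
A = 114.45
114.45 ft^2


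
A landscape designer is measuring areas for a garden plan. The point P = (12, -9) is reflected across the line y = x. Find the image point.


Transformation: reflection
Original point: (12, -9)
Rule for reflection over y = x: (x, y) -> (y, x)
Apply: (12, -9) -> (-9, 12)
(-9, 12)


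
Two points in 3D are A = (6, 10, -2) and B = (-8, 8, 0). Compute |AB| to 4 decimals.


3D distance between two points
P1 = (6, 10, -2), P2 = (-8, 8, 0)
Formula: d = sqrt((x2-x1)^2 + (y2-y1)^2 + (z2-z1)^2)
dx = -8 - 6 = -14
dy = 8 - 10 = -2
dz = 0 - -2 = 2
dx^2 + dy^2 + dz^2 = 196 + 4 + 4 = 204
d = sqrt(204)
d = 14.2829
14.2829 units
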